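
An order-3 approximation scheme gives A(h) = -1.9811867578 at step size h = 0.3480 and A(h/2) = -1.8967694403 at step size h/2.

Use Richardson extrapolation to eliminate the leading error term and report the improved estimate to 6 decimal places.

Error is O(h^3); halving h shrinks it by 2^3 = 8.
8×(-1.8967694403) = -15.1741555224; (-15.1741555224) − (-1.9811867578) = -13.1929687646
(8×(-1.8967694403) − (-1.9811867578))/(8 − 1) = -1.8847098235
Correction |R − A(h/2)| = 1.206e-02; gap |A(h/2) − A(h)| = 8.442e-02.

-1.884710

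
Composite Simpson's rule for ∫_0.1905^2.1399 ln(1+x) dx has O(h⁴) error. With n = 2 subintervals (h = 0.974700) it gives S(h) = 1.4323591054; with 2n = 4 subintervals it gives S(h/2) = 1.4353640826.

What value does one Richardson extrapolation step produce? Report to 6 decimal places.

Leading term ∝ h^4; use weight 16 = 2^4.
16·1.4353640826 = 22.9658253216; subtract 1.4323591054 → 21.5334662162
21.5334662162 ÷ 15 = 1.4355644144

1.435564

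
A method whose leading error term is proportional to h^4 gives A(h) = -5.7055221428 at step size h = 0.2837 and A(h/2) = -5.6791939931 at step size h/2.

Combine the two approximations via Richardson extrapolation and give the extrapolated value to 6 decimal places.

-5.677439

Error is O(h^4); halving h shrinks it by 2^4 = 16.
Top: 16(-5.6791939931) − (-5.7055221428) = -85.1615817468
Denominator 16 − 1 = 15.
(16*(-5.6791939931) − (-5.7055221428))/(16 − 1) = -5.6774387831
Shift from A(h/2): +0.0017552100.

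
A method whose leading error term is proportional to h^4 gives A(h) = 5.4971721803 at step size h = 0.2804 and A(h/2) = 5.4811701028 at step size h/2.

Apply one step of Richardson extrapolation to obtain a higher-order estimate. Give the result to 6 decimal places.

5.480103

Method order is 4; weight 2^4 = 16.
2^4 × A(h/2) = 87.6987216448; minus A(h) gives 82.2015494645.
R = 82.2015494645/15 = 5.4801032976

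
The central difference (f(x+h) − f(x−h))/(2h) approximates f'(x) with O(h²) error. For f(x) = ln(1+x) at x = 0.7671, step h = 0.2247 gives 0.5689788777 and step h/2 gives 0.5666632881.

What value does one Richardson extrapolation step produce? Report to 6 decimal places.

With r = 2 the leading error scales as h^2, so the weight is 2^2 = 4.
Difference of the inputs: 0.5666632881 − 0.5689788777 = -0.0023155896
Divide by 2^2 − 1 = 3: (-0.0023155896)/3 = -0.0007718632
R = A(h/2) + (A(h/2) − A(h))/3 = 0.5666632881 − 0.0007718632 = 0.5658914249
Correction |R − A(h/2)| = 7.719e-04; gap |A(h/2) − A(h)| = 2.316e-03.

0.565891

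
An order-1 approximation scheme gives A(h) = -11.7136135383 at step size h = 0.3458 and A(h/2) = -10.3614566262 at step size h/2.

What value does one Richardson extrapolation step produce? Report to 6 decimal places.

The method has order 1: 2^1 = 2.
2·(-10.3614566262) − (-11.7136135383) = -9.0092997141
Divide by 2^1 − 1 = 1.
So the Richardson estimate is -9.0092997141.
Gap between inputs: 1.352e+00; correction applied: +1.3521569121.

-9.009300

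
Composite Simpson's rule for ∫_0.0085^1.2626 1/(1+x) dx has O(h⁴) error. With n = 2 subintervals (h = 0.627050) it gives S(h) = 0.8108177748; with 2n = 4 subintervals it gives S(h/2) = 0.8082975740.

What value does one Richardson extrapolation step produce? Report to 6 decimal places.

0.808130

The method has order 4: 2^4 = 16.
16×0.8082975740 = 12.9327611840; 12.9327611840 − 0.8108177748 = 12.1219434092
Denominator 16 − 1 = 15.
12.1219434092 ÷ 15 = 0.8081295606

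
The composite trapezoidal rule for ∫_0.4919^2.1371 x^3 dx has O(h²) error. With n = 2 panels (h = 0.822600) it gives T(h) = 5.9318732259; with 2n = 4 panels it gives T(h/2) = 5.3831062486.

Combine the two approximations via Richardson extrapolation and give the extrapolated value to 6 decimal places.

The method has order 2: 2^2 = 4.
4*5.3831062486 − 5.9318732259 = 15.6005517685
Extrapolated: 15.6005517685 / 3 = 5.2001839228

5.200184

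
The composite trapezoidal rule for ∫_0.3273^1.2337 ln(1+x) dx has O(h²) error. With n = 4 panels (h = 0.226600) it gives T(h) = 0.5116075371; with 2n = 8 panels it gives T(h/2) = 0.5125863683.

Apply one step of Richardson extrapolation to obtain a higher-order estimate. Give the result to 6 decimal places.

r = 2, so 2^r = 4.
4*0.5125863683 = 2.0503454732; 2.0503454732 − 0.5116075371 = 1.5387379361
Extrapolated: 1.5387379361 / 3 = 0.5129126454
Gap between inputs: 9.788e-04; correction applied: +0.0003262771.

0.512913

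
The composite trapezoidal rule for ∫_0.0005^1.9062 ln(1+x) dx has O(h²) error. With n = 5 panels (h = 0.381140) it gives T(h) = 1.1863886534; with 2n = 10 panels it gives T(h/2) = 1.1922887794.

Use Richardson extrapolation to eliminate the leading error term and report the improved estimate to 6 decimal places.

Leading term ∝ h^2; use weight 4 = 2^2.
4 × 1.1922887794 = 4.7691551176; 4.7691551176 − 1.1863886534 = 3.5827664642
3.5827664642 ÷ 3 = 1.1942554881

1.194255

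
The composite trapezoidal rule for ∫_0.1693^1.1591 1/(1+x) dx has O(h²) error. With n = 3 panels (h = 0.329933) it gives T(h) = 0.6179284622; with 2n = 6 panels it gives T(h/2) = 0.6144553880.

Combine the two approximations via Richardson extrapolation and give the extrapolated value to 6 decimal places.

0.613298

Method order is 2; weight 2^2 = 4.
4·0.6144553880 − 0.6179284622 = 1.8398930898
Divide by 2^2 − 1 = 3.
So the Richardson estimate is 0.6132976966.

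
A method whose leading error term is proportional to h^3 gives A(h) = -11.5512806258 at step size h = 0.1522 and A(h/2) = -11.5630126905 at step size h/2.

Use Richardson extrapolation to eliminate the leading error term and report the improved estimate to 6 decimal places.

-11.564689

The method has order 3: 2^3 = 8.
8*(-11.5630126905) − (-11.5512806258) = -80.9528208982
R = (-80.9528208982)/7 = -11.5646886997
Shift from A(h/2): −0.0016760092.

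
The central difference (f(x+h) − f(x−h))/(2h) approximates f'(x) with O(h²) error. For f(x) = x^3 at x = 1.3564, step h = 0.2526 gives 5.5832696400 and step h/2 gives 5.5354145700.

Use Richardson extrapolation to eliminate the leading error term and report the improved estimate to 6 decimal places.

5.519463

Leading term ∝ h^2; use weight 4 = 2^2.
4·5.5354145700 − 5.5832696400 = 16.5583886400
Denominator 4 − 1 = 3.
So the Richardson estimate is 5.5194628800.
Correction |R − A(h/2)| = 1.595e-02; gap |A(h/2) − A(h)| = 4.786e-02.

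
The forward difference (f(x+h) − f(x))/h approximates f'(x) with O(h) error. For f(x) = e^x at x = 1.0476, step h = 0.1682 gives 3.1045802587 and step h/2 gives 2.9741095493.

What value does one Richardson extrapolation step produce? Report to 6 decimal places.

Order 1 gives 2^r = 2 and 2^r − 1 = 1.
A(h/2) − A(h) = 2.9741095493 − 3.1045802587 = -0.1304707094
Divide by 2^1 − 1 = 1: (-0.1304707094)/1 = -0.1304707094
R = A(h/2) + (A(h/2) − A(h))/1 = 2.9741095493 − 0.1304707094 = 2.8436388399

2.843639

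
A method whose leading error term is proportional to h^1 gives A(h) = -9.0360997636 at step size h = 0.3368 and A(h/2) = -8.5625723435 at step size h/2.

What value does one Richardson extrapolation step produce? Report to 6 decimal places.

Order 1 gives 2^r = 2 and 2^r − 1 = 1.
Top: 2(-8.5625723435) − (-9.0360997636) = -8.0890449234
Extrapolated: (-8.0890449234) / 1 = -8.0890449234

-8.089045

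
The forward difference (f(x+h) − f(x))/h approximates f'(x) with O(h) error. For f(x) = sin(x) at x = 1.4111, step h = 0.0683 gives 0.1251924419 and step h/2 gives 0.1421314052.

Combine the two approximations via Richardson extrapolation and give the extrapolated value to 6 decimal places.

0.159070

Error is O(h^1); halving h shrinks it by 2^1 = 2.
Numerator 2×A(h/2) − A(h) = 2×0.1421314052 − 0.1251924419 = 0.1590703685
Denominator 2 − 1 = 1.
So the Richardson estimate is 0.1590703685.
Correction |R − A(h/2)| = 1.694e-02; gap |A(h/2) − A(h)| = 1.694e-02.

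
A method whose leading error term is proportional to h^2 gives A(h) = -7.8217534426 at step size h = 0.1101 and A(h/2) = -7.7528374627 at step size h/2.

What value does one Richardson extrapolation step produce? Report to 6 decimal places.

With r = 2 the leading error scales as h^2, so the weight is 2^2 = 4.
A(h/2) − A(h) = -7.7528374627 − (-7.8217534426) = 0.0689159799
Divide by 2^2 − 1 = 3: 0.0689159799/3 = 0.0229719933
R = -7.7528374627 + 0.0229719933 = -7.7298654694
Shift from A(h/2): +0.0229719933.

-7.729865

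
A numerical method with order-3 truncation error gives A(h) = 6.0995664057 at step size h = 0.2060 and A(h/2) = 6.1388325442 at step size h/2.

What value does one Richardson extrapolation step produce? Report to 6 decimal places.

6.144442

Leading term ∝ h^3; use weight 8 = 2^3.
Top: 8(6.1388325442) − (6.0995664057) = 43.0110939479
Denominator 8 − 1 = 7.
43.0110939479 ÷ 7 = 6.1444419926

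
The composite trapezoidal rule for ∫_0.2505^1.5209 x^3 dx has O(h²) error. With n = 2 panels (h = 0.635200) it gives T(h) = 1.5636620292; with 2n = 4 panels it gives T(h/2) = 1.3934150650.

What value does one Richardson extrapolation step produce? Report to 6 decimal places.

Method order is 2; weight 2^2 = 4.
4·1.3934150650 = 5.5736602600; 5.5736602600 − 1.5636620292 = 4.0099982308
Denominator 4 − 1 = 3.
So the Richardson estimate is 1.3366660769.
Correction |R − A(h/2)| = 5.675e-02; gap |A(h/2) − A(h)| = 1.702e-01.

1.336666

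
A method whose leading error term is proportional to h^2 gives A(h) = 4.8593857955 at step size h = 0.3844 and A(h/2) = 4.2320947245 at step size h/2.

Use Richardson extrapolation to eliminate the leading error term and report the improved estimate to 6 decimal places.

The method has order 2: 2^2 = 4.
Difference of the inputs: 4.2320947245 − 4.8593857955 = -0.6272910710
Divide by 2^2 − 1 = 3: (-0.6272910710)/3 = -0.2090970237
R = 4.2320947245 − 0.2090970237 = 4.0229977008

4.022998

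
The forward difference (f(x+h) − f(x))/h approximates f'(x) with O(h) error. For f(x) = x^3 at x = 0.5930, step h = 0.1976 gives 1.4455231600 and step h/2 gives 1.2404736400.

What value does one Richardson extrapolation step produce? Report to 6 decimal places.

The method has order 1: 2^1 = 2.
2×1.2404736400 = 2.4809472800; subtract 1.4455231600 → 1.0354241200
Divide by 2^1 − 1 = 1.
So the Richardson estimate is 1.0354241200.

1.035424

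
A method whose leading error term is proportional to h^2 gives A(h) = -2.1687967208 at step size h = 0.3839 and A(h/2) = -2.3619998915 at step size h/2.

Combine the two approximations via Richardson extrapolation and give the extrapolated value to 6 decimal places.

-2.426401

Method order is 2; weight 2^2 = 4.
4×(-2.3619998915) = -9.4479995660; subtract (-2.1687967208) → -7.2792028452
R = (-7.2792028452)/3 = -2.4264009484
Gap between inputs: 1.932e-01; correction applied: −0.0644010569.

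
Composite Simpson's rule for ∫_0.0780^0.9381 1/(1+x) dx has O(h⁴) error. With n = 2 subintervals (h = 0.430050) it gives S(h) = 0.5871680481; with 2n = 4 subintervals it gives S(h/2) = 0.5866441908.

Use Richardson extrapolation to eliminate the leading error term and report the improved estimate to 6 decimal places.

0.586609

Method order is 4; weight 2^4 = 16.
Weighted: 9.3863070528 − 0.5871680481 = 8.7991390047
(16·0.5866441908 − 0.5871680481)/(16 − 1) = 0.5866092670
Shift from A(h/2): −0.0000349238.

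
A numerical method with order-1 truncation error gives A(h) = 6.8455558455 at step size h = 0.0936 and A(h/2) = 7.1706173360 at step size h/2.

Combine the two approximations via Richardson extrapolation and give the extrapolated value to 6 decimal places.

7.495679

Method order is 1; weight 2^1 = 2.
Top: 2(7.1706173360) − (6.8455558455) = 7.4956788265
R = 7.4956788265/1 = 7.4956788265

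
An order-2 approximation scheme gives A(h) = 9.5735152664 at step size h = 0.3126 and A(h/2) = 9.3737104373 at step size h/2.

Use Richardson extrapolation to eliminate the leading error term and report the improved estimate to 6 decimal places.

9.307109

Leading term ∝ h^2; use weight 4 = 2^2.
4×9.3737104373 − 9.5735152664 = 27.9213264828
R = 27.9213264828/3 = 9.3071088276
Gap between inputs: 1.998e-01; correction applied: −0.0666016097.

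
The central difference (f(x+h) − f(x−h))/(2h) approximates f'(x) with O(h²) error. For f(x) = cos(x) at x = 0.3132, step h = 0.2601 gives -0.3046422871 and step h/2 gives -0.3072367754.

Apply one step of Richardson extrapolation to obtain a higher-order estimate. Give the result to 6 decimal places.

r = 2, so 2^r = 4.
Numerator 4 × A(h/2) − A(h) = 4 × (-0.3072367754) − (-0.3046422871) = -0.9243048145
Denominator 4 − 1 = 3.
Extrapolated: (-0.9243048145) / 3 = -0.3081016048

-0.308102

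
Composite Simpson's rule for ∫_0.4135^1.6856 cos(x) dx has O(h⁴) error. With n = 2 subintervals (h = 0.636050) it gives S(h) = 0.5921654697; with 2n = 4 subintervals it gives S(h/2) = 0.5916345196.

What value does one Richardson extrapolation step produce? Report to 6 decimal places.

0.591599

Leading term ∝ h^4; use weight 16 = 2^4.
Numerator 16*A(h/2) − A(h) = 16*0.5916345196 − 0.5921654697 = 8.8739868439
Extrapolated: 8.8739868439 / 15 = 0.5915991229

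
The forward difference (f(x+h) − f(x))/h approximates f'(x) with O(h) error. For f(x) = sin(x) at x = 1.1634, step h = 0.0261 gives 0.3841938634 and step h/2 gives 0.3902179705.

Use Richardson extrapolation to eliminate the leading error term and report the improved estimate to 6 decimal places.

0.396242

Leading term ∝ h^1; use weight 2 = 2^1.
2·0.3902179705 = 0.7804359410; 0.7804359410 − 0.3841938634 = 0.3962420776
Extrapolated: 0.3962420776 / 1 = 0.3962420776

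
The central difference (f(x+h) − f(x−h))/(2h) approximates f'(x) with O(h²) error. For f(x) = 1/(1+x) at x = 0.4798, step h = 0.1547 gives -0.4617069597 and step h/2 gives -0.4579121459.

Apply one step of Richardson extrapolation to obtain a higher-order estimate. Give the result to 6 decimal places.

-0.456647

Order 2 gives 2^r = 4 and 2^r − 1 = 3.
4 × (-0.4579121459) = -1.8316485836; subtract (-0.4617069597) → -1.3699416239
Divide by 2^2 − 1 = 3.
So the Richardson estimate is -0.4566472080.
Shift from A(h/2): +0.0012649379.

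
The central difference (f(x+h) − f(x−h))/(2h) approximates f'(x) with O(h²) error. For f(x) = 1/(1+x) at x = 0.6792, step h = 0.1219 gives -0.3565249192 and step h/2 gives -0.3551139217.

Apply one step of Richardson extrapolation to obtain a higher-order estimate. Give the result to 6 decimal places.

r = 2, so 2^r = 4.
4×(-0.3551139217) − (-0.3565249192) = -1.0639307676
Divide by 2^2 − 1 = 3.
(-1.0639307676) ÷ 3 = -0.3546435892
Correction |R − A(h/2)| = 4.703e-04; gap |A(h/2) − A(h)| = 1.411e-03.

-0.354644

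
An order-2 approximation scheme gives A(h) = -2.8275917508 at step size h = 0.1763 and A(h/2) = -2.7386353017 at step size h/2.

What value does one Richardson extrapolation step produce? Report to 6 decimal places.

-2.708983

r = 2: numerator weight 4, denominator 3.
4·(-2.7386353017) = -10.9545412068; subtract (-2.8275917508) → -8.1269494560
(-8.1269494560) ÷ 3 = -2.7089831520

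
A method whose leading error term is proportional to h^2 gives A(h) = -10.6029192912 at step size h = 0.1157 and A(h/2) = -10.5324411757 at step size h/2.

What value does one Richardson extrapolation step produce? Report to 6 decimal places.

r = 2, so 2^r = 4.
4·(-10.5324411757) − (-10.6029192912) = -31.5268454116
Divide by 2^2 − 1 = 3.
R = (-31.5268454116)/3 = -10.5089484705

-10.508948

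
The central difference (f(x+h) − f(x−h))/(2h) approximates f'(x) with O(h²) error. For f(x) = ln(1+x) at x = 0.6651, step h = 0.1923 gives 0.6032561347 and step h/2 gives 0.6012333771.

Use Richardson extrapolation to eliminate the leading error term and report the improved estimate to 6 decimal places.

0.600559

r = 2, so 2^r = 4.
Numerator 4×A(h/2) − A(h) = 4×0.6012333771 − 0.6032561347 = 1.8016773737
R = 1.8016773737/3 = 0.6005591246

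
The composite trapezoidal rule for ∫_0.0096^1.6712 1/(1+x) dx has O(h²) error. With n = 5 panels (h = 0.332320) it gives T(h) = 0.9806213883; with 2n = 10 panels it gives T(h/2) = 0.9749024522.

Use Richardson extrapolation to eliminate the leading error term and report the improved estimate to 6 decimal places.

r = 2: numerator weight 4, denominator 3.
2^2*A(h/2) = 3.8996098088; minus A(h) gives 2.9189884205.
2.9189884205 ÷ 3 = 0.9729961402

0.972996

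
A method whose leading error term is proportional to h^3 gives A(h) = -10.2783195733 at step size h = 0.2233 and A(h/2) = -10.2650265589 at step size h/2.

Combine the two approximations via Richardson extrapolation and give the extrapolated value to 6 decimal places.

-10.263128

r = 3, so 2^r = 8.
Top: 8(-10.2650265589) − (-10.2783195733) = -71.8418928979
(8×(-10.2650265589) − (-10.2783195733))/(8 − 1) = -10.2631275568
Shift from A(h/2): +0.0018990021.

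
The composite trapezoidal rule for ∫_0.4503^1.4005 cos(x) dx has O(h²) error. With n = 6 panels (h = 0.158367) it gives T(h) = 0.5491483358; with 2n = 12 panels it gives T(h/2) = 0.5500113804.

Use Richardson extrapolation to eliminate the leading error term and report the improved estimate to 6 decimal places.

Method order is 2; weight 2^2 = 4.
Weighted: 2.2000455216 − 0.5491483358 = 1.6508971858
Divide by 2^2 − 1 = 3.
R = 1.6508971858/3 = 0.5502990619

0.550299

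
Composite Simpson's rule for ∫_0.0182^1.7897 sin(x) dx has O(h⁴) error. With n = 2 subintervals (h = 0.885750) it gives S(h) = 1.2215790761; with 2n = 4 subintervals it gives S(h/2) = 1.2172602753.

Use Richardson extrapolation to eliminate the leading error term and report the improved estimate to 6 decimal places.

1.216972

With r = 4 the leading error scales as h^4, so the weight is 2^4 = 16.
Weighted: 19.4761644048 − 1.2215790761 = 18.2545853287
Extrapolated: 18.2545853287 / 15 = 1.2169723552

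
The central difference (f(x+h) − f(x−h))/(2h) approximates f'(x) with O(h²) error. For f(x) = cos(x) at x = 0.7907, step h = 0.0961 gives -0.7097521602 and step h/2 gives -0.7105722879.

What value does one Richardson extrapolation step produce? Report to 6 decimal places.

The method has order 2: 2^2 = 4.
4×(-0.7105722879) = -2.8422891516; subtract (-0.7097521602) → -2.1325369914
R = (-2.1325369914)/3 = -0.7108456638

-0.710846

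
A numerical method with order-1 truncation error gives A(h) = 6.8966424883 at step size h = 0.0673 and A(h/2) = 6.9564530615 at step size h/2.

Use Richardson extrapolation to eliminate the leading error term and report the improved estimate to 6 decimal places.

7.016264

Order 1 gives 2^r = 2 and 2^r − 1 = 1.
2^1×A(h/2) = 13.9129061230; minus A(h) gives 7.0162636347.
7.0162636347 ÷ 1 = 7.0162636347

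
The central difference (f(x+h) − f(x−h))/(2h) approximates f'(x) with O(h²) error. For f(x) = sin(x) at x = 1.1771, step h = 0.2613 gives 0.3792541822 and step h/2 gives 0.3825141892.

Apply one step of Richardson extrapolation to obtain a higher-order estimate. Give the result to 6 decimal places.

0.383601

Error is O(h^2); halving h shrinks it by 2^2 = 4.
Numerator 4×A(h/2) − A(h) = 4×0.3825141892 − 0.3792541822 = 1.1508025746
(4×0.3825141892 − 0.3792541822)/(4 − 1) = 0.3836008582
Gap between inputs: 3.260e-03; correction applied: +0.0010866690.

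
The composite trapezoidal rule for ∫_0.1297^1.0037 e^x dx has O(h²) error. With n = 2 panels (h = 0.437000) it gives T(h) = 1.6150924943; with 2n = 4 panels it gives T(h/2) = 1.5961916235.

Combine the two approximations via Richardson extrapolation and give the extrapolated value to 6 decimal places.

r = 2, so 2^r = 4.
Difference of the inputs: 1.5961916235 − 1.6150924943 = -0.0189008708
Correction (A(h/2) − A(h))/(4 − 1) = (-0.0189008708)/3 = -0.0063002903
R = 1.5961916235 − 0.0063002903 = 1.5898913332
Shift from A(h/2): −0.0063002903.

1.589891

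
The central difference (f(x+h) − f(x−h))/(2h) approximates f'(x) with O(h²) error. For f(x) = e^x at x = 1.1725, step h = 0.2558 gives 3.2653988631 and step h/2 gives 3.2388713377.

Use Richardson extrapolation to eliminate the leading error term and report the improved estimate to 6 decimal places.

The method has order 2: 2^2 = 4.
Weighted: 12.9554853508 − 3.2653988631 = 9.6900864877
Extrapolated: 9.6900864877 / 3 = 3.2300288292
Correction |R − A(h/2)| = 8.843e-03; gap |A(h/2) − A(h)| = 2.653e-02.

3.230029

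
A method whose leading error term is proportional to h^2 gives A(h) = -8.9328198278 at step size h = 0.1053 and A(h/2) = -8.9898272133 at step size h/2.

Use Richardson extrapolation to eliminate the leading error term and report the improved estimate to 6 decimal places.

The method has order 2: 2^2 = 4.
Weighted: (-35.9593088532) − (-8.9328198278) = -27.0264890254
R = (-27.0264890254)/3 = -9.0088296751

-9.008830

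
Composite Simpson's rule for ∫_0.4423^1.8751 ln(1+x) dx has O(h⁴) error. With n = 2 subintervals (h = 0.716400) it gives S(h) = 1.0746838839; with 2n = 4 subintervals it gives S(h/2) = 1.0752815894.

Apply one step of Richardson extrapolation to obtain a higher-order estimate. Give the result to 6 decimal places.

Error is O(h^4); halving h shrinks it by 2^4 = 16.
Weighted: 17.2045054304 − 1.0746838839 = 16.1298215465
Denominator 16 − 1 = 15.
R = 16.1298215465/15 = 1.0753214364

1.075321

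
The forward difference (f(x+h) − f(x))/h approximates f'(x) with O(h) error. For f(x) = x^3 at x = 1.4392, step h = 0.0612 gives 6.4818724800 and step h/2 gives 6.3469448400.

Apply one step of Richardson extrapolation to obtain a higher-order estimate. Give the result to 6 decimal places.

Order 1 gives 2^r = 2 and 2^r − 1 = 1.
A(h/2) − A(h) = 6.3469448400 − 6.4818724800 = -0.1349276400
Divide by 2^1 − 1 = 1: (-0.1349276400)/1 = -0.1349276400
R = 6.3469448400 − 0.1349276400 = 6.2120172000

6.212017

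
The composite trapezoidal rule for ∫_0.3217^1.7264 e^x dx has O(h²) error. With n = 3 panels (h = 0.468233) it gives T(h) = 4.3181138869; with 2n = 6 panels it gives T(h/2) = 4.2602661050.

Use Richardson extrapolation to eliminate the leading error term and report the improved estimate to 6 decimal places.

Leading term ∝ h^2; use weight 4 = 2^2.
2^2 × A(h/2) = 17.0410644200; minus A(h) gives 12.7229505331.
12.7229505331 ÷ 3 = 4.2409835110

4.240984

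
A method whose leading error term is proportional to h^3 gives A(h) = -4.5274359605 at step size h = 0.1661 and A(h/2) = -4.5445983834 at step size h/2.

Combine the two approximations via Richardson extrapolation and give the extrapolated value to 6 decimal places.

The method has order 3: 2^3 = 8.
2^3*A(h/2) = -36.3567870672; minus A(h) gives -31.8293511067.
Divide by 2^3 − 1 = 7.
(-31.8293511067) ÷ 7 = -4.5470501581

-4.547050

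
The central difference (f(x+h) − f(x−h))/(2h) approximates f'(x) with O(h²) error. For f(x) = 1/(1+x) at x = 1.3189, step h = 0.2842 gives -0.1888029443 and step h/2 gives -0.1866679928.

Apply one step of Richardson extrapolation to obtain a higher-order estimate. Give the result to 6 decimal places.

Error is O(h^2); halving h shrinks it by 2^2 = 4.
Numerator 4 × A(h/2) − A(h) = 4 × (-0.1866679928) − (-0.1888029443) = -0.5578690269
(-0.5578690269) ÷ 3 = -0.1859563423
Correction |R − A(h/2)| = 7.117e-04; gap |A(h/2) − A(h)| = 2.135e-03.

-0.185956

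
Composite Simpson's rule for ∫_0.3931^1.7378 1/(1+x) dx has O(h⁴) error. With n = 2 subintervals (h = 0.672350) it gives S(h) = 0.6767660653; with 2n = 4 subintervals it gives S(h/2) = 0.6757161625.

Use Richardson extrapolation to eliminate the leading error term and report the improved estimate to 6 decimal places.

Error is O(h^4); halving h shrinks it by 2^4 = 16.
2^4·A(h/2) = 10.8114586000; minus A(h) gives 10.1346925347.
Divide by 2^4 − 1 = 15.
(16·0.6757161625 − 0.6767660653)/(16 − 1) = 0.6756461690

0.675646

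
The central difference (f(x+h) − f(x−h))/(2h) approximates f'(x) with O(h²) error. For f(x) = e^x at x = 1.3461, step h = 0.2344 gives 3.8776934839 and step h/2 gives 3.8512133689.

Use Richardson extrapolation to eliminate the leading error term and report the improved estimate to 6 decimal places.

r = 2: numerator weight 4, denominator 3.
Top: 4(3.8512133689) − (3.8776934839) = 11.5271599917
Denominator 4 − 1 = 3.
11.5271599917 ÷ 3 = 3.8423866639
Shift from A(h/2): −0.0088267050.

3.842387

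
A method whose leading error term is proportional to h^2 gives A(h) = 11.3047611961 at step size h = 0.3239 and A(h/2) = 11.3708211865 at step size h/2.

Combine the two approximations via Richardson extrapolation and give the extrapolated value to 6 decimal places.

Error is O(h^2); halving h shrinks it by 2^2 = 4.
4×11.3708211865 − 11.3047611961 = 34.1785235499
Denominator 4 − 1 = 3.
34.1785235499 ÷ 3 = 11.3928411833
Gap between inputs: 6.606e-02; correction applied: +0.0220199968.

11.392841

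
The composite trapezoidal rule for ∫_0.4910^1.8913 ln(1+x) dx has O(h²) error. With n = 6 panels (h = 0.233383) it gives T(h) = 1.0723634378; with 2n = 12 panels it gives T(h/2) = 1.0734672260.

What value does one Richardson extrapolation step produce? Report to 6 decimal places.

Leading term ∝ h^2; use weight 4 = 2^2.
Weighted: 4.2938689040 − 1.0723634378 = 3.2215054662
R = 3.2215054662/3 = 1.0738351554
Correction |R − A(h/2)| = 3.679e-04; gap |A(h/2) − A(h)| = 1.104e-03.

1.073835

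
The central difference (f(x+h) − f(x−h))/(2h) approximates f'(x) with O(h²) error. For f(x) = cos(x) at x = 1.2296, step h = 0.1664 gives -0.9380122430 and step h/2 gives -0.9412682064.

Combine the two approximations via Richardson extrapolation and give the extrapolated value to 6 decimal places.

Leading term ∝ h^2; use weight 4 = 2^2.
2^2·A(h/2) = -3.7650728256; minus A(h) gives -2.8270605826.
Denominator 4 − 1 = 3.
R = (-2.8270605826)/3 = -0.9423535275

-0.942354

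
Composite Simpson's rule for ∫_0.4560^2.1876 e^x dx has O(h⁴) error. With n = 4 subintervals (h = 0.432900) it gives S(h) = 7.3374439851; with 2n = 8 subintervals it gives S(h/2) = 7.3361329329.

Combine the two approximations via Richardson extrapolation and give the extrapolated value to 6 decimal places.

7.336046

Leading term ∝ h^4; use weight 16 = 2^4.
Numerator 16·A(h/2) − A(h) = 16·7.3361329329 − 7.3374439851 = 110.0406829413
Divide by 2^4 − 1 = 15.
So the Richardson estimate is 7.3360455294.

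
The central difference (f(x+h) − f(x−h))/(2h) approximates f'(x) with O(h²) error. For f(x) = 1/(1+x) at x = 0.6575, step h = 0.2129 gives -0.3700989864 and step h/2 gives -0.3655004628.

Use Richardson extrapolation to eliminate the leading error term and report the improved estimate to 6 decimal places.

The method has order 2: 2^2 = 4.
4·(-0.3655004628) = -1.4620018512; (-1.4620018512) − (-0.3700989864) = -1.0919028648
Extrapolated: (-1.0919028648) / 3 = -0.3639676216

-0.363968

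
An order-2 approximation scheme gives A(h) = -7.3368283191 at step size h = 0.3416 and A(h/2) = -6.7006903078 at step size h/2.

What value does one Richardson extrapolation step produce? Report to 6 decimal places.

-6.488644

r = 2, so 2^r = 4.
Numerator 4 × A(h/2) − A(h) = 4 × (-6.7006903078) − (-7.3368283191) = -19.4659329121
Divide by 2^2 − 1 = 3.
So the Richardson estimate is -6.4886443040.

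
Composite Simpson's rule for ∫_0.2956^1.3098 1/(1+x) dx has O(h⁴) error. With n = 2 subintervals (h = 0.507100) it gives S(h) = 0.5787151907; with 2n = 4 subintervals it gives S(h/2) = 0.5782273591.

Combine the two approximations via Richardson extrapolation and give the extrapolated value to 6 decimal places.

0.578195

With r = 4 the leading error scales as h^4, so the weight is 2^4 = 16.
2^4*A(h/2) = 9.2516377456; minus A(h) gives 8.6729225549.
Extrapolated: 8.6729225549 / 15 = 0.5781948370
Gap between inputs: 4.878e-04; correction applied: −0.0000325221.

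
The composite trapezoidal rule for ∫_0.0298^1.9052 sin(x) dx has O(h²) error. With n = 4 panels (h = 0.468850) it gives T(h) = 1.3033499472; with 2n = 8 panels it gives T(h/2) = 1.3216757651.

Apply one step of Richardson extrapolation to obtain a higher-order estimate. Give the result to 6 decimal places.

Order 2 gives 2^r = 4 and 2^r − 1 = 3.
4·1.3216757651 − 1.3033499472 = 3.9833531132
Extrapolated: 3.9833531132 / 3 = 1.3277843711

1.327784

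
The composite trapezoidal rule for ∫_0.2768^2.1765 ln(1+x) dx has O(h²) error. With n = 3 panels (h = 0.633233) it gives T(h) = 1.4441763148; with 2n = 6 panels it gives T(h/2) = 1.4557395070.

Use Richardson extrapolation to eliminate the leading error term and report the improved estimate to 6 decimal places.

1.459594

Method order is 2; weight 2^2 = 4.
2^2 × A(h/2) = 5.8229580280; minus A(h) gives 4.3787817132.
Divide by 2^2 − 1 = 3.
Extrapolated: 4.3787817132 / 3 = 1.4595939044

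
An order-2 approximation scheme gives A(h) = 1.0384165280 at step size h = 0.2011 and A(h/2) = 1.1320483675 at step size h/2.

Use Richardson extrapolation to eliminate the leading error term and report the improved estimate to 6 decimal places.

1.163259

r = 2, so 2^r = 4.
2^2 × A(h/2) = 4.5281934700; minus A(h) gives 3.4897769420.
(4 × 1.1320483675 − 1.0384165280)/(4 − 1) = 1.1632589807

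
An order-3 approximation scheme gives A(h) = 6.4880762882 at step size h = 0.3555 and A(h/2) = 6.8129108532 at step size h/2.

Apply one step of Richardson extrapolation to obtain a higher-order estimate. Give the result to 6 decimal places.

Leading term ∝ h^3; use weight 8 = 2^3.
A(h/2) − A(h) = 6.8129108532 − 6.4880762882 = 0.3248345650
Correction (A(h/2) − A(h))/(8 − 1) = 0.3248345650/7 = 0.0464049379
R = 6.8129108532 + 0.0464049379 = 6.8593157911

6.859316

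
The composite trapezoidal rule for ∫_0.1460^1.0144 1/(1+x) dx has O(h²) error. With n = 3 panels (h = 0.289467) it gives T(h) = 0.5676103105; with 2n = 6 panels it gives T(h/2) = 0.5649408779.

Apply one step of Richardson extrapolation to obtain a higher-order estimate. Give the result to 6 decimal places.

r = 2, so 2^r = 4.
4·0.5649408779 = 2.2597635116; subtract 0.5676103105 → 1.6921532011
R = 1.6921532011/3 = 0.5640510670

0.564051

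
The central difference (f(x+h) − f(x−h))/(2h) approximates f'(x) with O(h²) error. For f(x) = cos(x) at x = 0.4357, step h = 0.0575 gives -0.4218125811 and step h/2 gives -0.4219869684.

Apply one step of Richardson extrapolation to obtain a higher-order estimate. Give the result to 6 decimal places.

-0.422045

Error is O(h^2); halving h shrinks it by 2^2 = 4.
4·(-0.4219869684) = -1.6879478736; subtract (-0.4218125811) → -1.2661352925
Denominator 4 − 1 = 3.
(4·(-0.4219869684) − (-0.4218125811))/(4 − 1) = -0.4220450975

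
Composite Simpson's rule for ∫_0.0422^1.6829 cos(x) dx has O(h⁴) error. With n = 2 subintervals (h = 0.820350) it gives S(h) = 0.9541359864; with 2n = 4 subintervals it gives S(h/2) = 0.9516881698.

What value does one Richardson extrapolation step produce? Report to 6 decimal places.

Error is O(h^4); halving h shrinks it by 2^4 = 16.
Numerator 16*A(h/2) − A(h) = 16*0.9516881698 − 0.9541359864 = 14.2728747304
Extrapolated: 14.2728747304 / 15 = 0.9515249820

0.951525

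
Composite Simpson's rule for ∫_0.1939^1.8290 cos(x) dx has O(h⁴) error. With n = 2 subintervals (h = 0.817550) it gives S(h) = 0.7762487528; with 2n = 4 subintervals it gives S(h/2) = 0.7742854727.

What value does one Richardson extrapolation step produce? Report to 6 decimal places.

0.774155

r = 4: numerator weight 16, denominator 15.
2^4*A(h/2) = 12.3885675632; minus A(h) gives 11.6123188104.
Denominator 16 − 1 = 15.
Result: 0.7741545874
Gap between inputs: 1.963e-03; correction applied: −0.0001308853.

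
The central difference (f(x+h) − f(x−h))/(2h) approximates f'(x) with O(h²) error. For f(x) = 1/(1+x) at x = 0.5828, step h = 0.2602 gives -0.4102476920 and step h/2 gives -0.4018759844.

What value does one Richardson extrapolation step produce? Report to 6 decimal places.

r = 2: numerator weight 4, denominator 3.
Top: 4(-0.4018759844) − (-0.4102476920) = -1.1972562456
Extrapolated: (-1.1972562456) / 3 = -0.3990854152
Correction |R − A(h/2)| = 2.791e-03; gap |A(h/2) − A(h)| = 8.372e-03.

-0.399085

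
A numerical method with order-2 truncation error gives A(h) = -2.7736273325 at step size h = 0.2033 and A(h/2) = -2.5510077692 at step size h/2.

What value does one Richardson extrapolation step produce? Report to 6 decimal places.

With r = 2 the leading error scales as h^2, so the weight is 2^2 = 4.
Numerator 4 × A(h/2) − A(h) = 4 × (-2.5510077692) − (-2.7736273325) = -7.4304037443
Denominator 4 − 1 = 3.
So the Richardson estimate is -2.4768012481.

-2.476801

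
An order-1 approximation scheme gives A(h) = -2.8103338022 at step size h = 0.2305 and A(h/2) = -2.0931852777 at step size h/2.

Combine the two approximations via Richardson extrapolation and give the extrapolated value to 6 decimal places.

r = 1, so 2^r = 2.
2*(-2.0931852777) = -4.1863705554; subtract (-2.8103338022) → -1.3760367532
Divide by 2^1 − 1 = 1.
R = (-1.3760367532)/1 = -1.3760367532

-1.376037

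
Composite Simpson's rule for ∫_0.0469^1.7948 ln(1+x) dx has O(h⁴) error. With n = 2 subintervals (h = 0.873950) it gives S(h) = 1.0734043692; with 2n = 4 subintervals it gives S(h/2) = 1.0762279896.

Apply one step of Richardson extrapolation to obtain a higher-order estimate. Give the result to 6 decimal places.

1.076416

r = 4: numerator weight 16, denominator 15.
2^4*A(h/2) = 17.2196478336; minus A(h) gives 16.1462434644.
Denominator 16 − 1 = 15.
(16*1.0762279896 − 1.0734043692)/(16 − 1) = 1.0764162310
Correction |R − A(h/2)| = 1.882e-04; gap |A(h/2) − A(h)| = 2.824e-03.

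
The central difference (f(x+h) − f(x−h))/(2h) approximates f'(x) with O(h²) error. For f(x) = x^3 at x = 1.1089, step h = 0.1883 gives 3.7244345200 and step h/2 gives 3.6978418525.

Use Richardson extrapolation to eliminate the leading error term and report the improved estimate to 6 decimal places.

Error is O(h^2); halving h shrinks it by 2^2 = 4.
Weighted: 14.7913674100 − 3.7244345200 = 11.0669328900
Divide by 2^2 − 1 = 3.
Result: 3.6889776300
Gap between inputs: 2.659e-02; correction applied: −0.0088642225.

3.688978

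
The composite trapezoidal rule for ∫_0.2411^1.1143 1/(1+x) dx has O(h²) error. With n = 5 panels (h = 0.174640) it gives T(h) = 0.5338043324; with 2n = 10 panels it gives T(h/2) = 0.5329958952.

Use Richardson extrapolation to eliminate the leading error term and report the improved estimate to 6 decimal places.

Method order is 2; weight 2^2 = 4.
4·0.5329958952 = 2.1319835808; 2.1319835808 − 0.5338043324 = 1.5981792484
Divide by 2^2 − 1 = 3.
Extrapolated: 1.5981792484 / 3 = 0.5327264161

0.532726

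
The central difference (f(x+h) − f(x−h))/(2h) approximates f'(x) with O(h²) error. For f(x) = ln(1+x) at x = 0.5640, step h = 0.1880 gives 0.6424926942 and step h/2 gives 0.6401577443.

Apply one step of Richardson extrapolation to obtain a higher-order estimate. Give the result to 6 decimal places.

0.639379

With r = 2 the leading error scales as h^2, so the weight is 2^2 = 4.
Weighted: 2.5606309772 − 0.6424926942 = 1.9181382830
Divide by 2^2 − 1 = 3.
1.9181382830 ÷ 3 = 0.6393794277
Gap between inputs: 2.335e-03; correction applied: −0.0007783166.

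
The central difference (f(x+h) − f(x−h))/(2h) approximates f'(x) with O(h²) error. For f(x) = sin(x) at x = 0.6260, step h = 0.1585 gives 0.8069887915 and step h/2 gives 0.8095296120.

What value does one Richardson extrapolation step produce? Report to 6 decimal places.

0.810377

Order 2 gives 2^r = 4 and 2^r − 1 = 3.
Numerator 4×A(h/2) − A(h) = 4×0.8095296120 − 0.8069887915 = 2.4311296565
2.4311296565 ÷ 3 = 0.8103765522
Shift from A(h/2): +0.0008469402.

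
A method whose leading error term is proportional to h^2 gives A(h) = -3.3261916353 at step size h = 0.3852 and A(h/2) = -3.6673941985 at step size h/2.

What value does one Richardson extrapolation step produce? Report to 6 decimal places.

Error is O(h^2); halving h shrinks it by 2^2 = 4.
Numerator 4 × A(h/2) − A(h) = 4 × (-3.6673941985) − (-3.3261916353) = -11.3433851587
(-11.3433851587) ÷ 3 = -3.7811283862
Gap between inputs: 3.412e-01; correction applied: −0.1137341877.

-3.781128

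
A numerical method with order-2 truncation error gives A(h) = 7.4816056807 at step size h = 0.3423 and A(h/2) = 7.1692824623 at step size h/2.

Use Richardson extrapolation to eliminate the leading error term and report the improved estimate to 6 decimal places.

7.065175

With r = 2 the leading error scales as h^2, so the weight is 2^2 = 4.
Weighted: 28.6771298492 − 7.4816056807 = 21.1955241685
Denominator 4 − 1 = 3.
R = 21.1955241685/3 = 7.0651747228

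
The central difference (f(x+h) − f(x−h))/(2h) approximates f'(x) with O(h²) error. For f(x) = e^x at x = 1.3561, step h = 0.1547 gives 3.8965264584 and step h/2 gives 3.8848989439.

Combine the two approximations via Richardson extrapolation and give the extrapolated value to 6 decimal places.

Leading term ∝ h^2; use weight 4 = 2^2.
2^2*A(h/2) = 15.5395957756; minus A(h) gives 11.6430693172.
Denominator 4 − 1 = 3.
Result: 3.8810231057
Shift from A(h/2): −0.0038758382.

3.881023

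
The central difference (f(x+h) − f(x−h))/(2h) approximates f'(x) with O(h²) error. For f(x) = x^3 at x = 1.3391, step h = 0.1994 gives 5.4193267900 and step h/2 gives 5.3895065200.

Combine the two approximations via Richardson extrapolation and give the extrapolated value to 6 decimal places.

5.379566

The method has order 2: 2^2 = 4.
Top: 4(5.3895065200) − (5.4193267900) = 16.1386992900
16.1386992900 ÷ 3 = 5.3795664300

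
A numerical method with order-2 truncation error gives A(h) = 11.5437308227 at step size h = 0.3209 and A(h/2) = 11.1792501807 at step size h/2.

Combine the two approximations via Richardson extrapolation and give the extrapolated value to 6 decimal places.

11.057757

r = 2, so 2^r = 4.
2^2 × A(h/2) = 44.7170007228; minus A(h) gives 33.1732699001.
Denominator 4 − 1 = 3.
R = 33.1732699001/3 = 11.0577566334
Shift from A(h/2): −0.1214935473.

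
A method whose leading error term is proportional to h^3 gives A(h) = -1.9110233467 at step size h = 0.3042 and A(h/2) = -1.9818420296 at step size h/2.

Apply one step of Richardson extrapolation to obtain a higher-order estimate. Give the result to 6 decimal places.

Method order is 3; weight 2^3 = 8.
Top: 8(-1.9818420296) − (-1.9110233467) = -13.9437128901
R = (-13.9437128901)/7 = -1.9919589843

-1.991959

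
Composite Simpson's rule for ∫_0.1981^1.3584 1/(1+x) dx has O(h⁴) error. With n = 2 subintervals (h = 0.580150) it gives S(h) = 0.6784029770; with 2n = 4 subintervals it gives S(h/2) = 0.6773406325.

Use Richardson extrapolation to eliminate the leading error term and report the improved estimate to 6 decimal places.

0.677270

Order 4 gives 2^r = 16 and 2^r − 1 = 15.
Numerator 16·A(h/2) − A(h) = 16·0.6773406325 − 0.6784029770 = 10.1590471430
(16·0.6773406325 − 0.6784029770)/(16 − 1) = 0.6772698095
Correction |R − A(h/2)| = 7.082e-05; gap |A(h/2) − A(h)| = 1.062e-03.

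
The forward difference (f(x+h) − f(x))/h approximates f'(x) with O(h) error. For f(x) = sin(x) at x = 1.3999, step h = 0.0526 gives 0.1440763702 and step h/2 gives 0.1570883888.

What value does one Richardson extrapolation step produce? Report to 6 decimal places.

0.170100

Leading term ∝ h^1; use weight 2 = 2^1.
2 × 0.1570883888 − 0.1440763702 = 0.1701004074
(2 × 0.1570883888 − 0.1440763702)/(2 − 1) = 0.1701004074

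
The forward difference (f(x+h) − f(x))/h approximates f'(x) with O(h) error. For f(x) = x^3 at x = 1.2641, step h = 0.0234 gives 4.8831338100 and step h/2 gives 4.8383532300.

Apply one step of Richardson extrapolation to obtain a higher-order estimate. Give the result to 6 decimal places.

The method has order 1: 2^1 = 2.
Difference of the inputs: 4.8383532300 − 4.8831338100 = -0.0447805800
Correction (A(h/2) − A(h))/(2 − 1) = (-0.0447805800)/1 = -0.0447805800
R = A(h/2) + (A(h/2) − A(h))/1 = 4.8383532300 − 0.0447805800 = 4.7935726500
Shift from A(h/2): −0.0447805800.

4.793573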